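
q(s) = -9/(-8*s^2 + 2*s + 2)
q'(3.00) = -0.10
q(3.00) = 0.14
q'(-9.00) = 0.00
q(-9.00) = 0.01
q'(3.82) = -0.05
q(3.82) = 0.08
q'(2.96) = -0.11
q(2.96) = 0.14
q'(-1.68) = 0.45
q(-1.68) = 0.38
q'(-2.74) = 0.10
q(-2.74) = 0.14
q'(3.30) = -0.07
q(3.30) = 0.11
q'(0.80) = -42.07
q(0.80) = 5.92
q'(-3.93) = 0.03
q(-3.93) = 0.07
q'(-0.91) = 3.59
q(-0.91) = 1.40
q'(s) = -9*(16*s - 2)/(-8*s^2 + 2*s + 2)^2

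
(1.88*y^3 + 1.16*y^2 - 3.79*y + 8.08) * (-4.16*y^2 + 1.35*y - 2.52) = -7.8208*y^5 - 2.2876*y^4 + 12.5948*y^3 - 41.6525*y^2 + 20.4588*y - 20.3616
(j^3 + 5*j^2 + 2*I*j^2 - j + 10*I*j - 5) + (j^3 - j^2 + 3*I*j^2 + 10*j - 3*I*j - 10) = 2*j^3 + 4*j^2 + 5*I*j^2 + 9*j + 7*I*j - 15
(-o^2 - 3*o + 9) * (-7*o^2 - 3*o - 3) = 7*o^4 + 24*o^3 - 51*o^2 - 18*o - 27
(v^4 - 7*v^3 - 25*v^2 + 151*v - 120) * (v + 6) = v^5 - v^4 - 67*v^3 + v^2 + 786*v - 720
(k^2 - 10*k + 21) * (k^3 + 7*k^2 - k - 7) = k^5 - 3*k^4 - 50*k^3 + 150*k^2 + 49*k - 147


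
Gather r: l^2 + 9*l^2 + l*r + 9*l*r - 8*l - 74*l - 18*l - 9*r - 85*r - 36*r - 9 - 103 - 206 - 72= 10*l^2 - 100*l + r*(10*l - 130) - 390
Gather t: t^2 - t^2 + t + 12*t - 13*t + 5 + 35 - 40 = 0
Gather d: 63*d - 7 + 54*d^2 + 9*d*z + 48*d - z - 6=54*d^2 + d*(9*z + 111) - z - 13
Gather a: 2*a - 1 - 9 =2*a - 10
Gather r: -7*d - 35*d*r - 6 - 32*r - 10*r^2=-7*d - 10*r^2 + r*(-35*d - 32) - 6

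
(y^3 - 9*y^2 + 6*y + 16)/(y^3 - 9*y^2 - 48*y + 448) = (y^2 - y - 2)/(y^2 - y - 56)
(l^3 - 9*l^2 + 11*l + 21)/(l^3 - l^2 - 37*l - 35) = (l - 3)/(l + 5)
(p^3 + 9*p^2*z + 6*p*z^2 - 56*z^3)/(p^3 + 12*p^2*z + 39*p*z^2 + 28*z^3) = (p - 2*z)/(p + z)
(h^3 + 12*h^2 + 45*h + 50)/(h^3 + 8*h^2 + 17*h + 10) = (h + 5)/(h + 1)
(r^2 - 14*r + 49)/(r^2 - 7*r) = (r - 7)/r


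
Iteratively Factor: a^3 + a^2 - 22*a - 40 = (a - 5)*(a^2 + 6*a + 8) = (a - 5)*(a + 4)*(a + 2)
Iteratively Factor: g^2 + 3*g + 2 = (g + 1)*(g + 2)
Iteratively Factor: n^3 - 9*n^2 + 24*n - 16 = (n - 4)*(n^2 - 5*n + 4) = (n - 4)*(n - 1)*(n - 4)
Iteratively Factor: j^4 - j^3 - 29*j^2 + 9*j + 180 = (j + 4)*(j^3 - 5*j^2 - 9*j + 45) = (j - 5)*(j + 4)*(j^2 - 9) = (j - 5)*(j + 3)*(j + 4)*(j - 3)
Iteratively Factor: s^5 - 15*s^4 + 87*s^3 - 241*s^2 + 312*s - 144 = (s - 3)*(s^4 - 12*s^3 + 51*s^2 - 88*s + 48) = (s - 3)^2*(s^3 - 9*s^2 + 24*s - 16) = (s - 3)^2*(s - 1)*(s^2 - 8*s + 16) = (s - 4)*(s - 3)^2*(s - 1)*(s - 4)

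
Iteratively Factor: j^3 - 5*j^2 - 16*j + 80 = (j - 4)*(j^2 - j - 20) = (j - 4)*(j + 4)*(j - 5)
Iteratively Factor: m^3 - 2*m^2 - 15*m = (m + 3)*(m^2 - 5*m) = (m - 5)*(m + 3)*(m)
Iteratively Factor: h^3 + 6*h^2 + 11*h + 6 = (h + 1)*(h^2 + 5*h + 6) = (h + 1)*(h + 2)*(h + 3)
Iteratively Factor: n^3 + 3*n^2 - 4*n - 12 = (n + 2)*(n^2 + n - 6) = (n + 2)*(n + 3)*(n - 2)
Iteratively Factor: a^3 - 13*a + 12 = (a - 3)*(a^2 + 3*a - 4) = (a - 3)*(a - 1)*(a + 4)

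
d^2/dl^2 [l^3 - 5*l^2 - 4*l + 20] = 6*l - 10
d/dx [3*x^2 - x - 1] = 6*x - 1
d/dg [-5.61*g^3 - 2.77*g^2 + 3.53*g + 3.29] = -16.83*g^2 - 5.54*g + 3.53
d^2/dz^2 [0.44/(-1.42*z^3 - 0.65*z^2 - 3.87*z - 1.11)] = ((3.7488*z + 0.572)*(1.42*z^3 + 0.65*z^2 + 3.87*z + 1.11) - 0.44*(4.26*z^2 + 1.3*z + 3.87)*(8.52*z^2 + 2.6*z + 7.74))/(1.42*z^3 + 0.65*z^2 + 3.87*z + 1.11)^3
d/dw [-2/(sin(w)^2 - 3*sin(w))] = 2*(2*sin(w) - 3)*cos(w)/((sin(w) - 3)^2*sin(w)^2)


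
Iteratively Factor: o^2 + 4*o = (o)*(o + 4)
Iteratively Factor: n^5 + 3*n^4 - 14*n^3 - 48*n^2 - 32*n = (n - 4)*(n^4 + 7*n^3 + 14*n^2 + 8*n) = n*(n - 4)*(n^3 + 7*n^2 + 14*n + 8) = n*(n - 4)*(n + 1)*(n^2 + 6*n + 8) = n*(n - 4)*(n + 1)*(n + 2)*(n + 4)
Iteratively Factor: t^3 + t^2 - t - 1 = (t + 1)*(t^2 - 1) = (t + 1)^2*(t - 1)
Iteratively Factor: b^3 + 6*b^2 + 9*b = (b + 3)*(b^2 + 3*b) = (b + 3)^2*(b)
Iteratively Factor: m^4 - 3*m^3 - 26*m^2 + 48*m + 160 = (m + 2)*(m^3 - 5*m^2 - 16*m + 80) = (m + 2)*(m + 4)*(m^2 - 9*m + 20) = (m - 5)*(m + 2)*(m + 4)*(m - 4)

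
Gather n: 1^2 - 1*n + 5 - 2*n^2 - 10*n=-2*n^2 - 11*n + 6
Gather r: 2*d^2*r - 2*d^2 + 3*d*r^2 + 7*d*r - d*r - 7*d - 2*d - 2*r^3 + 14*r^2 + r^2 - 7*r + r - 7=-2*d^2 - 9*d - 2*r^3 + r^2*(3*d + 15) + r*(2*d^2 + 6*d - 6) - 7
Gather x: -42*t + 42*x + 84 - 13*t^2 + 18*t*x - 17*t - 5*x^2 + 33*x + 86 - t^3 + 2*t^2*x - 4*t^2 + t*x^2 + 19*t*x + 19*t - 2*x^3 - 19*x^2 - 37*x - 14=-t^3 - 17*t^2 - 40*t - 2*x^3 + x^2*(t - 24) + x*(2*t^2 + 37*t + 38) + 156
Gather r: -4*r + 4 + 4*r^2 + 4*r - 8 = 4*r^2 - 4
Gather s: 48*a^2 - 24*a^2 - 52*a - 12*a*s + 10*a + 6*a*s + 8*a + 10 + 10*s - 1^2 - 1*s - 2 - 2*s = 24*a^2 - 34*a + s*(7 - 6*a) + 7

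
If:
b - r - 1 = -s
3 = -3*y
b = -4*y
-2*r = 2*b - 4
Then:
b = 4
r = -2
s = -5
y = -1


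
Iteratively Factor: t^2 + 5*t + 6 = (t + 3)*(t + 2)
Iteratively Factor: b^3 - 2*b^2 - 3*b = (b + 1)*(b^2 - 3*b) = b*(b + 1)*(b - 3)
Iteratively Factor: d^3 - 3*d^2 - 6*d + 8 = (d - 1)*(d^2 - 2*d - 8) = (d - 4)*(d - 1)*(d + 2)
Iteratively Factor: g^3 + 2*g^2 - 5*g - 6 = (g + 1)*(g^2 + g - 6) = (g - 2)*(g + 1)*(g + 3)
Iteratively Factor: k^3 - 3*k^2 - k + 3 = (k - 1)*(k^2 - 2*k - 3) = (k - 3)*(k - 1)*(k + 1)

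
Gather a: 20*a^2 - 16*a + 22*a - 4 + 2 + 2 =20*a^2 + 6*a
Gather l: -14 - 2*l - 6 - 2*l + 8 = -4*l - 12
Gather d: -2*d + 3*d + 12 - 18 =d - 6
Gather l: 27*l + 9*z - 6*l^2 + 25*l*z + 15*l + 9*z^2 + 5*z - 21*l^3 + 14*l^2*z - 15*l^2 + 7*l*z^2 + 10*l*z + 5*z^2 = -21*l^3 + l^2*(14*z - 21) + l*(7*z^2 + 35*z + 42) + 14*z^2 + 14*z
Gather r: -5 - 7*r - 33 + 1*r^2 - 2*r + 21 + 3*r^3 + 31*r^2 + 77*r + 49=3*r^3 + 32*r^2 + 68*r + 32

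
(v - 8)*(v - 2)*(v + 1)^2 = v^4 - 8*v^3 - 3*v^2 + 22*v + 16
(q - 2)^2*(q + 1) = q^3 - 3*q^2 + 4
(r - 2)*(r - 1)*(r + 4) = r^3 + r^2 - 10*r + 8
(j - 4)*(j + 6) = j^2 + 2*j - 24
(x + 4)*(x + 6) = x^2 + 10*x + 24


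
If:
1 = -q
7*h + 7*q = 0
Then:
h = 1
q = -1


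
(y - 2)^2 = y^2 - 4*y + 4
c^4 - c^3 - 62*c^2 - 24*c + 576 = (c - 8)*(c - 3)*(c + 4)*(c + 6)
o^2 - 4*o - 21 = (o - 7)*(o + 3)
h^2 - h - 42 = (h - 7)*(h + 6)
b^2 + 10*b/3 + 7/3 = (b + 1)*(b + 7/3)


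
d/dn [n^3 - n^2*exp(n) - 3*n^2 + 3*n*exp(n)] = -n^2*exp(n) + 3*n^2 + n*exp(n) - 6*n + 3*exp(n)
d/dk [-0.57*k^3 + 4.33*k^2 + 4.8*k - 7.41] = -1.71*k^2 + 8.66*k + 4.8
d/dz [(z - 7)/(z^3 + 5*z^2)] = (z*(z + 5) - (z - 7)*(3*z + 10))/(z^3*(z + 5)^2)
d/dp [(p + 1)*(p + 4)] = 2*p + 5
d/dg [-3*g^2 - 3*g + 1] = -6*g - 3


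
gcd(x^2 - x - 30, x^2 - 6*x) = x - 6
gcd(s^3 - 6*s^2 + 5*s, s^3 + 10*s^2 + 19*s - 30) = s - 1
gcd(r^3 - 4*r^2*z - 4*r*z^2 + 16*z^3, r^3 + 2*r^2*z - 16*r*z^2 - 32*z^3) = -r^2 + 2*r*z + 8*z^2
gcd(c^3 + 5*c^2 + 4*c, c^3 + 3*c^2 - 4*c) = c^2 + 4*c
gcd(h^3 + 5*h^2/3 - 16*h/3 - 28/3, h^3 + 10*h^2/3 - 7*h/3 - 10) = h + 2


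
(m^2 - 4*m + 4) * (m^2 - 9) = m^4 - 4*m^3 - 5*m^2 + 36*m - 36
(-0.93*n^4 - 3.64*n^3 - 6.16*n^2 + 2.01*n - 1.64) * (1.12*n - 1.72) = -1.0416*n^5 - 2.4772*n^4 - 0.638400000000001*n^3 + 12.8464*n^2 - 5.294*n + 2.8208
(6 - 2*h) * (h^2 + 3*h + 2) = -2*h^3 + 14*h + 12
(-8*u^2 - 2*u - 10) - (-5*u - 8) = -8*u^2 + 3*u - 2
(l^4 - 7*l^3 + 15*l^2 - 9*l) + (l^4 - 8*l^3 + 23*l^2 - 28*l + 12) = 2*l^4 - 15*l^3 + 38*l^2 - 37*l + 12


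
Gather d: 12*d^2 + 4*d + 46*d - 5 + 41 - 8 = 12*d^2 + 50*d + 28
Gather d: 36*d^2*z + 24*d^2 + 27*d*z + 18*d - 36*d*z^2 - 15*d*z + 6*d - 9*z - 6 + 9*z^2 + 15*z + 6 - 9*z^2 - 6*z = d^2*(36*z + 24) + d*(-36*z^2 + 12*z + 24)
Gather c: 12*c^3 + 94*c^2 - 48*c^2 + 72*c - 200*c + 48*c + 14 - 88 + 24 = 12*c^3 + 46*c^2 - 80*c - 50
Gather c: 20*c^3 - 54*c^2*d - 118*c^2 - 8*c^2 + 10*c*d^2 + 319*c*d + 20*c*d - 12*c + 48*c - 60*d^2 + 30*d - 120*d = 20*c^3 + c^2*(-54*d - 126) + c*(10*d^2 + 339*d + 36) - 60*d^2 - 90*d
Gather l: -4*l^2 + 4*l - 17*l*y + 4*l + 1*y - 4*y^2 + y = -4*l^2 + l*(8 - 17*y) - 4*y^2 + 2*y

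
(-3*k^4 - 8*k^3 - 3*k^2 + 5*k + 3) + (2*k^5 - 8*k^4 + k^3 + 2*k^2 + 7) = 2*k^5 - 11*k^4 - 7*k^3 - k^2 + 5*k + 10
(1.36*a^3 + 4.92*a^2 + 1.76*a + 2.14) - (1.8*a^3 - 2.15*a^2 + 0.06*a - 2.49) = -0.44*a^3 + 7.07*a^2 + 1.7*a + 4.63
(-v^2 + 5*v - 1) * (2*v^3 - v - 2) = -2*v^5 + 10*v^4 - v^3 - 3*v^2 - 9*v + 2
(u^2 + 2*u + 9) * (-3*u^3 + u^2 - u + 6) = -3*u^5 - 5*u^4 - 26*u^3 + 13*u^2 + 3*u + 54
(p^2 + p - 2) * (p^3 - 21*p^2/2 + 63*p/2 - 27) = p^5 - 19*p^4/2 + 19*p^3 + 51*p^2/2 - 90*p + 54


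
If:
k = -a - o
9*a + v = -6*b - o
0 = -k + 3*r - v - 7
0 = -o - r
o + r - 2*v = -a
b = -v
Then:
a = 14/27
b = -7/27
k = 77/27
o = -91/27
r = 91/27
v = 7/27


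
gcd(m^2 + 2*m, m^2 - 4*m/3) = m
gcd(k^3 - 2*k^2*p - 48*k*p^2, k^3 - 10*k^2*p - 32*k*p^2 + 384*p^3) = -k^2 + 2*k*p + 48*p^2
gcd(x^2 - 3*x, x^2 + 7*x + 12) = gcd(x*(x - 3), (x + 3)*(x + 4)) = 1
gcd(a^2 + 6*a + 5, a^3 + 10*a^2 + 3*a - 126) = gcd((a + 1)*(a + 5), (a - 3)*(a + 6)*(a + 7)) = 1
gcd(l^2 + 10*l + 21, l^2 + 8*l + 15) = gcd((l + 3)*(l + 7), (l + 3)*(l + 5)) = l + 3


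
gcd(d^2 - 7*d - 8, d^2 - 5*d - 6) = d + 1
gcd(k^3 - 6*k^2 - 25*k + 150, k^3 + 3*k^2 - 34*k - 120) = k^2 - k - 30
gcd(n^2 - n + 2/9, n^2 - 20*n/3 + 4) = n - 2/3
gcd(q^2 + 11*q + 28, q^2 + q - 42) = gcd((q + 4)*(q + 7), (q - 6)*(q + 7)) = q + 7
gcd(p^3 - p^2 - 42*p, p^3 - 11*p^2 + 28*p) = p^2 - 7*p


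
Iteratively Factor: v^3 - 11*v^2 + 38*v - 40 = (v - 5)*(v^2 - 6*v + 8) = (v - 5)*(v - 4)*(v - 2)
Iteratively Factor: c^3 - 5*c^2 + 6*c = (c - 2)*(c^2 - 3*c) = c*(c - 2)*(c - 3)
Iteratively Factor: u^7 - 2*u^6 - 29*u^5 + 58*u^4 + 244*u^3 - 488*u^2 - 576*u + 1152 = (u + 4)*(u^6 - 6*u^5 - 5*u^4 + 78*u^3 - 68*u^2 - 216*u + 288) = (u - 2)*(u + 4)*(u^5 - 4*u^4 - 13*u^3 + 52*u^2 + 36*u - 144) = (u - 2)*(u + 3)*(u + 4)*(u^4 - 7*u^3 + 8*u^2 + 28*u - 48) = (u - 4)*(u - 2)*(u + 3)*(u + 4)*(u^3 - 3*u^2 - 4*u + 12) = (u - 4)*(u - 2)*(u + 2)*(u + 3)*(u + 4)*(u^2 - 5*u + 6) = (u - 4)*(u - 3)*(u - 2)*(u + 2)*(u + 3)*(u + 4)*(u - 2)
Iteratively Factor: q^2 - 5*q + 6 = (q - 3)*(q - 2)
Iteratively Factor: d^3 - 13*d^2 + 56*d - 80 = (d - 5)*(d^2 - 8*d + 16) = (d - 5)*(d - 4)*(d - 4)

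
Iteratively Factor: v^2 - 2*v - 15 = (v - 5)*(v + 3)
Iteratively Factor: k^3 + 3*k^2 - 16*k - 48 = (k - 4)*(k^2 + 7*k + 12) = (k - 4)*(k + 3)*(k + 4)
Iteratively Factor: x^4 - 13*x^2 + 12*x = (x - 1)*(x^3 + x^2 - 12*x) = x*(x - 1)*(x^2 + x - 12) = x*(x - 3)*(x - 1)*(x + 4)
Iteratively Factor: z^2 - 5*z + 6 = (z - 2)*(z - 3)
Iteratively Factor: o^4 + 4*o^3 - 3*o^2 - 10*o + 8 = (o + 2)*(o^3 + 2*o^2 - 7*o + 4) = (o + 2)*(o + 4)*(o^2 - 2*o + 1) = (o - 1)*(o + 2)*(o + 4)*(o - 1)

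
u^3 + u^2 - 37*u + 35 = (u - 5)*(u - 1)*(u + 7)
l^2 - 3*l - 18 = (l - 6)*(l + 3)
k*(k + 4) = k^2 + 4*k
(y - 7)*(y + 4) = y^2 - 3*y - 28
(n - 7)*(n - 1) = n^2 - 8*n + 7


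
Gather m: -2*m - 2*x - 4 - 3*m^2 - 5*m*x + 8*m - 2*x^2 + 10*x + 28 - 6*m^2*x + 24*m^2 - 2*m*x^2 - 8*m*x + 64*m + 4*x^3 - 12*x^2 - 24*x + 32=m^2*(21 - 6*x) + m*(-2*x^2 - 13*x + 70) + 4*x^3 - 14*x^2 - 16*x + 56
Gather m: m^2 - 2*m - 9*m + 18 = m^2 - 11*m + 18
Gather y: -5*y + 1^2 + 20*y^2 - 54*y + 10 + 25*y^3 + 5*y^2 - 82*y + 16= 25*y^3 + 25*y^2 - 141*y + 27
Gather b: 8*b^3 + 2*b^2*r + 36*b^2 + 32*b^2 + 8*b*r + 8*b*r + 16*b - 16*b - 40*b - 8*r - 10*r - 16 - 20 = 8*b^3 + b^2*(2*r + 68) + b*(16*r - 40) - 18*r - 36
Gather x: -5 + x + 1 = x - 4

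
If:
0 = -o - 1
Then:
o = -1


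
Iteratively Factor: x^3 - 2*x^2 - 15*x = (x - 5)*(x^2 + 3*x) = x*(x - 5)*(x + 3)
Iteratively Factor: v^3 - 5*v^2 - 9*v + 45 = (v - 5)*(v^2 - 9) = (v - 5)*(v - 3)*(v + 3)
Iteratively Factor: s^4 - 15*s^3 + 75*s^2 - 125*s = (s - 5)*(s^3 - 10*s^2 + 25*s) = s*(s - 5)*(s^2 - 10*s + 25) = s*(s - 5)^2*(s - 5)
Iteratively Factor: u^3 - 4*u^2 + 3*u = (u)*(u^2 - 4*u + 3) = u*(u - 3)*(u - 1)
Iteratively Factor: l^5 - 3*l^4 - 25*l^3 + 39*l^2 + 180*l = (l - 4)*(l^4 + l^3 - 21*l^2 - 45*l) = (l - 5)*(l - 4)*(l^3 + 6*l^2 + 9*l) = (l - 5)*(l - 4)*(l + 3)*(l^2 + 3*l) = l*(l - 5)*(l - 4)*(l + 3)*(l + 3)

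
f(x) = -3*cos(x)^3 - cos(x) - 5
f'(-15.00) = -4.03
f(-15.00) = -2.93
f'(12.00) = -3.98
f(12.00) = -7.65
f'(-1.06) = -2.75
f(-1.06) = -5.84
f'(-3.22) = 0.78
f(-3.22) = -1.03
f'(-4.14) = 3.06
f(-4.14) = -3.98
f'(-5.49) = 3.87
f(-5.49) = -6.74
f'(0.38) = 3.25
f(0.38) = -8.33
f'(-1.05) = -2.80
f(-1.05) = -5.87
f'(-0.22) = -2.09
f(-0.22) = -8.76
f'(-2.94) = -1.93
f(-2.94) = -1.20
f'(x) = 9*sin(x)*cos(x)^2 + sin(x)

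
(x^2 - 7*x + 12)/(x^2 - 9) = (x - 4)/(x + 3)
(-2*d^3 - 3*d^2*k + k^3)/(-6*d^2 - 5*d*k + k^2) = (2*d^2 + d*k - k^2)/(6*d - k)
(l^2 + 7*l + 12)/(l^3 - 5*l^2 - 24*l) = (l + 4)/(l*(l - 8))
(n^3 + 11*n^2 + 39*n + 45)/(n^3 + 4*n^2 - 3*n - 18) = (n + 5)/(n - 2)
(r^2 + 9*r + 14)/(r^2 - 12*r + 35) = (r^2 + 9*r + 14)/(r^2 - 12*r + 35)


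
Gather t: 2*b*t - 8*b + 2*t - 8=-8*b + t*(2*b + 2) - 8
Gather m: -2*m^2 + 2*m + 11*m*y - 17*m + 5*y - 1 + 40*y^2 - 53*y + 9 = -2*m^2 + m*(11*y - 15) + 40*y^2 - 48*y + 8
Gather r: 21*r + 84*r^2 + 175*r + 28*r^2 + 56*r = 112*r^2 + 252*r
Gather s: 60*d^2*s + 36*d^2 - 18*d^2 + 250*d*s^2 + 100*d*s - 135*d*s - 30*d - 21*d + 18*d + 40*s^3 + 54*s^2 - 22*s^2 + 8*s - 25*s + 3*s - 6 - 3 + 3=18*d^2 - 33*d + 40*s^3 + s^2*(250*d + 32) + s*(60*d^2 - 35*d - 14) - 6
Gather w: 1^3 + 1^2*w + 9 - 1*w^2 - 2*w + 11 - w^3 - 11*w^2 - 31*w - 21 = -w^3 - 12*w^2 - 32*w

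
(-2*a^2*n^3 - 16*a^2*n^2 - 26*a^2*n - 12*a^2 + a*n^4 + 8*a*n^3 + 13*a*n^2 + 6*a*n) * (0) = 0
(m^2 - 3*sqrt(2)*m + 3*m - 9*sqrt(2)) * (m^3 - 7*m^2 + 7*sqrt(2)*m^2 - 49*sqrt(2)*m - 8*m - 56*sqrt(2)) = m^5 - 4*m^4 + 4*sqrt(2)*m^4 - 71*m^3 - 16*sqrt(2)*m^3 - 116*sqrt(2)*m^2 + 144*m^2 - 96*sqrt(2)*m + 1218*m + 1008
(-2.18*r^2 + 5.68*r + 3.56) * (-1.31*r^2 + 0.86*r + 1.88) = 2.8558*r^4 - 9.3156*r^3 - 3.8772*r^2 + 13.74*r + 6.6928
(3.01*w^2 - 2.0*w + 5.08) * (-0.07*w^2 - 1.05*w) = -0.2107*w^4 - 3.0205*w^3 + 1.7444*w^2 - 5.334*w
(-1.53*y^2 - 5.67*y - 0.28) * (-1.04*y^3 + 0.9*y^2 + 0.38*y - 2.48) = 1.5912*y^5 + 4.5198*y^4 - 5.3932*y^3 + 1.3878*y^2 + 13.9552*y + 0.6944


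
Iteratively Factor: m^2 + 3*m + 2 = (m + 2)*(m + 1)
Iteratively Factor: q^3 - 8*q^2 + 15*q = (q - 3)*(q^2 - 5*q) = q*(q - 3)*(q - 5)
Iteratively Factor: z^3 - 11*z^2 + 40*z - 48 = (z - 4)*(z^2 - 7*z + 12) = (z - 4)*(z - 3)*(z - 4)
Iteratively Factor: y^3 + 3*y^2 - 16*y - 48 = (y - 4)*(y^2 + 7*y + 12) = (y - 4)*(y + 4)*(y + 3)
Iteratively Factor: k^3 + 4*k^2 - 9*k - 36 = (k + 4)*(k^2 - 9) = (k + 3)*(k + 4)*(k - 3)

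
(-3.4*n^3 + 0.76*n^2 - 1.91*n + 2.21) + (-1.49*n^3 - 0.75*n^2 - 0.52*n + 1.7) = -4.89*n^3 + 0.01*n^2 - 2.43*n + 3.91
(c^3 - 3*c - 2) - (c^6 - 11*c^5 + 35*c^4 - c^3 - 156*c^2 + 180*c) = -c^6 + 11*c^5 - 35*c^4 + 2*c^3 + 156*c^2 - 183*c - 2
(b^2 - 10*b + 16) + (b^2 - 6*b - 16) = 2*b^2 - 16*b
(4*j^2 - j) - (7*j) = 4*j^2 - 8*j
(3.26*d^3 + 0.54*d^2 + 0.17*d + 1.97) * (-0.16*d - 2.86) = -0.5216*d^4 - 9.41*d^3 - 1.5716*d^2 - 0.8014*d - 5.6342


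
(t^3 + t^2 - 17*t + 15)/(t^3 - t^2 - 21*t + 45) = (t - 1)/(t - 3)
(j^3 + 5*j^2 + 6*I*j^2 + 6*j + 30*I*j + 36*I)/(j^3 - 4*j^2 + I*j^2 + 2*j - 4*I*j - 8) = (j^3 + j^2*(5 + 6*I) + j*(6 + 30*I) + 36*I)/(j^3 + j^2*(-4 + I) + j*(2 - 4*I) - 8)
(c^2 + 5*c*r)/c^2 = (c + 5*r)/c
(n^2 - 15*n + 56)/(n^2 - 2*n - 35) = (n - 8)/(n + 5)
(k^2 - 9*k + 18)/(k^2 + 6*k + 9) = (k^2 - 9*k + 18)/(k^2 + 6*k + 9)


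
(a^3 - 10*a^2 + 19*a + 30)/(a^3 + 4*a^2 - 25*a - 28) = (a^2 - 11*a + 30)/(a^2 + 3*a - 28)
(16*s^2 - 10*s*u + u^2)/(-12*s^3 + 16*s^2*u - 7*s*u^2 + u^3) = (-8*s + u)/(6*s^2 - 5*s*u + u^2)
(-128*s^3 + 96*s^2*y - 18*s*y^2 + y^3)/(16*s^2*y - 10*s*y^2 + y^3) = (-8*s + y)/y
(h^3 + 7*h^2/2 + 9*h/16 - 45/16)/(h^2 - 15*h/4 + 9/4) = (4*h^2 + 17*h + 15)/(4*(h - 3))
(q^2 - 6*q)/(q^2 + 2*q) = (q - 6)/(q + 2)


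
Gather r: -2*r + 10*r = 8*r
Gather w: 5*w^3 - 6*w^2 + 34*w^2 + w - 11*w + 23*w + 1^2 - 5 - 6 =5*w^3 + 28*w^2 + 13*w - 10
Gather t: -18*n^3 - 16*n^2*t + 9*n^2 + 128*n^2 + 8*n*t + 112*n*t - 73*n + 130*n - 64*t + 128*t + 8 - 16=-18*n^3 + 137*n^2 + 57*n + t*(-16*n^2 + 120*n + 64) - 8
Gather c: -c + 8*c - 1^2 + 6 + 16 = 7*c + 21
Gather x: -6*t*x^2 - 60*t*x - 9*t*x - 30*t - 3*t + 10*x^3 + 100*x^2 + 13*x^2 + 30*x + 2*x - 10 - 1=-33*t + 10*x^3 + x^2*(113 - 6*t) + x*(32 - 69*t) - 11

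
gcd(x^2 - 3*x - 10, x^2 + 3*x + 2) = x + 2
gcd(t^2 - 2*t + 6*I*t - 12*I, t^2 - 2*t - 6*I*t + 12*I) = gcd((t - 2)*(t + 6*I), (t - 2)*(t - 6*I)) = t - 2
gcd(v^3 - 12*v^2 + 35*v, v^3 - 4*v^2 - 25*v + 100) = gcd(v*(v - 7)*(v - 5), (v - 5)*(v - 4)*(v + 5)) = v - 5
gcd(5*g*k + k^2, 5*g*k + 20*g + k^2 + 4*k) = 5*g + k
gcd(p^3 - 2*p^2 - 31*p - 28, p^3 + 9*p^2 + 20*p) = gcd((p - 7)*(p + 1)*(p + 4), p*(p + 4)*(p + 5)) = p + 4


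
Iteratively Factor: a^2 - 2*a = (a)*(a - 2)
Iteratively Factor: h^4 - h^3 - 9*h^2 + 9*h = (h - 1)*(h^3 - 9*h) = (h - 3)*(h - 1)*(h^2 + 3*h) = (h - 3)*(h - 1)*(h + 3)*(h)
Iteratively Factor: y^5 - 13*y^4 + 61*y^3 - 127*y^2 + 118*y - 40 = (y - 4)*(y^4 - 9*y^3 + 25*y^2 - 27*y + 10) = (y - 4)*(y - 2)*(y^3 - 7*y^2 + 11*y - 5) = (y - 4)*(y - 2)*(y - 1)*(y^2 - 6*y + 5) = (y - 5)*(y - 4)*(y - 2)*(y - 1)*(y - 1)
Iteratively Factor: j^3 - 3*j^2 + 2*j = (j)*(j^2 - 3*j + 2) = j*(j - 1)*(j - 2)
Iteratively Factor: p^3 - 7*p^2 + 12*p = (p)*(p^2 - 7*p + 12) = p*(p - 4)*(p - 3)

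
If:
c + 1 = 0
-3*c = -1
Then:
No Solution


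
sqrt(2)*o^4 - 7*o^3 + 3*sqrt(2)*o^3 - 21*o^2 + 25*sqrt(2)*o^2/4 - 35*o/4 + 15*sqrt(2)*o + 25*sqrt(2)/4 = (o + 5/2)*(o - 5*sqrt(2)/2)*(o - sqrt(2))*(sqrt(2)*o + sqrt(2)/2)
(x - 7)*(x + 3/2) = x^2 - 11*x/2 - 21/2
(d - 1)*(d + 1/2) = d^2 - d/2 - 1/2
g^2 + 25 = (g - 5*I)*(g + 5*I)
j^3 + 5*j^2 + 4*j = j*(j + 1)*(j + 4)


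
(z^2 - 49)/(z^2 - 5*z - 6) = (49 - z^2)/(-z^2 + 5*z + 6)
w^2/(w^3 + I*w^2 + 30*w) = w/(w^2 + I*w + 30)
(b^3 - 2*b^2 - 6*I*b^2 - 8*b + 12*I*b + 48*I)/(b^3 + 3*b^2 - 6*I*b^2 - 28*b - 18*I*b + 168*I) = (b + 2)/(b + 7)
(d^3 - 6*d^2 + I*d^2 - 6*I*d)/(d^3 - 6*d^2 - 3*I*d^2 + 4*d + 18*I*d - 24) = d/(d - 4*I)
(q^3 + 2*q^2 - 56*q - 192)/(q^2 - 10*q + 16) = (q^2 + 10*q + 24)/(q - 2)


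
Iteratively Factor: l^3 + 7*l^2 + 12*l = (l + 3)*(l^2 + 4*l) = l*(l + 3)*(l + 4)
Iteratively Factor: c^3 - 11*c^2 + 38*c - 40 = (c - 5)*(c^2 - 6*c + 8) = (c - 5)*(c - 4)*(c - 2)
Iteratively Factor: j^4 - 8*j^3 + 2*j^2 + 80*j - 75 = (j - 1)*(j^3 - 7*j^2 - 5*j + 75) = (j - 5)*(j - 1)*(j^2 - 2*j - 15) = (j - 5)^2*(j - 1)*(j + 3)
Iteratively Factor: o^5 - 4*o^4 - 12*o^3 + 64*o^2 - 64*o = (o - 2)*(o^4 - 2*o^3 - 16*o^2 + 32*o) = (o - 4)*(o - 2)*(o^3 + 2*o^2 - 8*o) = (o - 4)*(o - 2)*(o + 4)*(o^2 - 2*o) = o*(o - 4)*(o - 2)*(o + 4)*(o - 2)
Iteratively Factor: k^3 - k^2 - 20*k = (k - 5)*(k^2 + 4*k) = k*(k - 5)*(k + 4)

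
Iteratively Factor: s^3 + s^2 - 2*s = (s)*(s^2 + s - 2) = s*(s + 2)*(s - 1)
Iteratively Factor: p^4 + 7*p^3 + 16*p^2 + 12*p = (p + 3)*(p^3 + 4*p^2 + 4*p) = (p + 2)*(p + 3)*(p^2 + 2*p) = (p + 2)^2*(p + 3)*(p)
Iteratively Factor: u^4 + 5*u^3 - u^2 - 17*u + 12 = (u + 4)*(u^3 + u^2 - 5*u + 3) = (u - 1)*(u + 4)*(u^2 + 2*u - 3) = (u - 1)*(u + 3)*(u + 4)*(u - 1)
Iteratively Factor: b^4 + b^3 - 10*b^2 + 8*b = (b)*(b^3 + b^2 - 10*b + 8) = b*(b - 2)*(b^2 + 3*b - 4) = b*(b - 2)*(b - 1)*(b + 4)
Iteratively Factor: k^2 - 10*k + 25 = (k - 5)*(k - 5)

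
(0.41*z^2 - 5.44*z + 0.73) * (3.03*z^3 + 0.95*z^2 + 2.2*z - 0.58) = 1.2423*z^5 - 16.0937*z^4 - 2.0541*z^3 - 11.5123*z^2 + 4.7612*z - 0.4234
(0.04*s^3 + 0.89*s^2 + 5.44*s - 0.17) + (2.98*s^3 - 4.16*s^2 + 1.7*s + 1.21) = 3.02*s^3 - 3.27*s^2 + 7.14*s + 1.04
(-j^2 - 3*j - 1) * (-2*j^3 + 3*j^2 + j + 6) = 2*j^5 + 3*j^4 - 8*j^3 - 12*j^2 - 19*j - 6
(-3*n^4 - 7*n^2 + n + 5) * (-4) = 12*n^4 + 28*n^2 - 4*n - 20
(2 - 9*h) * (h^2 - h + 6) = -9*h^3 + 11*h^2 - 56*h + 12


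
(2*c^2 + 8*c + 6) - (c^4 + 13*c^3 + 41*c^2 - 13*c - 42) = -c^4 - 13*c^3 - 39*c^2 + 21*c + 48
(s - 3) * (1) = s - 3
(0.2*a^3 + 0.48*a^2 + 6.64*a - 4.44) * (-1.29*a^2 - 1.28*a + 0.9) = -0.258*a^5 - 0.8752*a^4 - 9.0*a^3 - 2.3396*a^2 + 11.6592*a - 3.996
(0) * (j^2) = 0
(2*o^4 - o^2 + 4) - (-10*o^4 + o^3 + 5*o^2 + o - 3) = 12*o^4 - o^3 - 6*o^2 - o + 7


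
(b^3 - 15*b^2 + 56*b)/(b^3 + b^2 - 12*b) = (b^2 - 15*b + 56)/(b^2 + b - 12)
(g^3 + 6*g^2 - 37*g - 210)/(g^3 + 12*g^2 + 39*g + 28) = (g^2 - g - 30)/(g^2 + 5*g + 4)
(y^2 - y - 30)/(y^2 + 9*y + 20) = (y - 6)/(y + 4)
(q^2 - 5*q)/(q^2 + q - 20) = q*(q - 5)/(q^2 + q - 20)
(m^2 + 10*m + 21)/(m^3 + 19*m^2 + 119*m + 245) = (m + 3)/(m^2 + 12*m + 35)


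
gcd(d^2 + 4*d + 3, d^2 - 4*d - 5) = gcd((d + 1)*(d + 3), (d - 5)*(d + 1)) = d + 1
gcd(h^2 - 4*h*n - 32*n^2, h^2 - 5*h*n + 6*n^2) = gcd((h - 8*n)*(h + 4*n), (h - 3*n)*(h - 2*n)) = 1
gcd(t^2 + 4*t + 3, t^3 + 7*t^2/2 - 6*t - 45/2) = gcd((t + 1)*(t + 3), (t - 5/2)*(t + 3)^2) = t + 3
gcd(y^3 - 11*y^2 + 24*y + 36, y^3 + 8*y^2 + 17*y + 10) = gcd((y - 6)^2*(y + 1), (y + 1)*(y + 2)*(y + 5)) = y + 1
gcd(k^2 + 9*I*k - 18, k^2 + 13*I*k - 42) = k + 6*I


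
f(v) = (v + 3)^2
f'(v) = 2*v + 6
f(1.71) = 22.18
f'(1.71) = 9.42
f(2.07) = 25.70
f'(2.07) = 10.14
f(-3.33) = 0.11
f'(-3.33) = -0.66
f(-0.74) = 5.11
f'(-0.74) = 4.52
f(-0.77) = 4.97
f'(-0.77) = 4.46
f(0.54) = 12.53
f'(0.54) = 7.08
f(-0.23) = 7.67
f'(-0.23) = 5.54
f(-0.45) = 6.50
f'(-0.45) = 5.10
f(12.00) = 225.00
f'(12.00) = 30.00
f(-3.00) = 0.00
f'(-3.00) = 0.00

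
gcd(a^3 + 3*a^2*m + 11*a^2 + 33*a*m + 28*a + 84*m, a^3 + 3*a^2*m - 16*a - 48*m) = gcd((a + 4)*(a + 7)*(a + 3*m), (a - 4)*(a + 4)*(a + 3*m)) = a^2 + 3*a*m + 4*a + 12*m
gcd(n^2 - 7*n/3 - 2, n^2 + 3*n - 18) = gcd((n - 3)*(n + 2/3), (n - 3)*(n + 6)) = n - 3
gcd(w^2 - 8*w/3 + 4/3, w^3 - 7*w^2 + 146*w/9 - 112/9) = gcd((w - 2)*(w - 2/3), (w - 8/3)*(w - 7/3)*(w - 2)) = w - 2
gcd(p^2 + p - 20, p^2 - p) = 1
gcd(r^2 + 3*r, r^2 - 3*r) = r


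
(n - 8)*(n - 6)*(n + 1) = n^3 - 13*n^2 + 34*n + 48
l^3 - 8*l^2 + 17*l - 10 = (l - 5)*(l - 2)*(l - 1)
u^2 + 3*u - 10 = (u - 2)*(u + 5)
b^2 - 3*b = b*(b - 3)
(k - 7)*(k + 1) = k^2 - 6*k - 7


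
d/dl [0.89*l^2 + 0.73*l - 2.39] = 1.78*l + 0.73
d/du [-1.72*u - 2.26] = -1.72000000000000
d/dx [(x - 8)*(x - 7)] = 2*x - 15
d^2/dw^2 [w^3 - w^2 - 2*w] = 6*w - 2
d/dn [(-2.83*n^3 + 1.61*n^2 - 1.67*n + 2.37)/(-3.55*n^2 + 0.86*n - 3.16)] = (10.0465*n^4 - 4.8676*n^3 + 22.2845*n^2 + 6.6518*n + 3.239)/(12.6025*n^4 - 6.106*n^3 + 23.1756*n^2 - 5.4352*n + 9.9856)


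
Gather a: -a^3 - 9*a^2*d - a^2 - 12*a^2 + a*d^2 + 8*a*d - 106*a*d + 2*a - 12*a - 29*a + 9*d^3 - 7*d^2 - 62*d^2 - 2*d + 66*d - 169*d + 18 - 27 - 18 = -a^3 + a^2*(-9*d - 13) + a*(d^2 - 98*d - 39) + 9*d^3 - 69*d^2 - 105*d - 27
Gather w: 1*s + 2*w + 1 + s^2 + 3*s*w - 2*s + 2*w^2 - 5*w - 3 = s^2 - s + 2*w^2 + w*(3*s - 3) - 2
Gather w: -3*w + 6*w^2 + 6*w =6*w^2 + 3*w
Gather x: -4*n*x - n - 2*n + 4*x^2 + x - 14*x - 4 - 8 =-3*n + 4*x^2 + x*(-4*n - 13) - 12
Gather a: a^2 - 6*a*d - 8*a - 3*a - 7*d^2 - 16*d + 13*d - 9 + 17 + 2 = a^2 + a*(-6*d - 11) - 7*d^2 - 3*d + 10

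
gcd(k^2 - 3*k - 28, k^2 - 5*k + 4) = 1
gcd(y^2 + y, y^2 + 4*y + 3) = y + 1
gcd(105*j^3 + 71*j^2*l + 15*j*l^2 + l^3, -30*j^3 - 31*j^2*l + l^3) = 5*j + l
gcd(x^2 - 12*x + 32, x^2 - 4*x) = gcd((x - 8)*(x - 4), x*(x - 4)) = x - 4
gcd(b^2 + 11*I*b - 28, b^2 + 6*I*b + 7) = b + 7*I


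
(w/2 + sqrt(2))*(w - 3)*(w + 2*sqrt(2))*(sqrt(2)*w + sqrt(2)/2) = sqrt(2)*w^4/2 - 5*sqrt(2)*w^3/4 + 4*w^3 - 10*w^2 + 13*sqrt(2)*w^2/4 - 10*sqrt(2)*w - 6*w - 6*sqrt(2)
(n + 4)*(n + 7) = n^2 + 11*n + 28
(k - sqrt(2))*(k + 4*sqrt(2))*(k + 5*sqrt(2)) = k^3 + 8*sqrt(2)*k^2 + 22*k - 40*sqrt(2)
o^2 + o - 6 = (o - 2)*(o + 3)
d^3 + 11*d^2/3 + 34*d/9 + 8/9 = (d + 1/3)*(d + 4/3)*(d + 2)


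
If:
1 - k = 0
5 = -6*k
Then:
No Solution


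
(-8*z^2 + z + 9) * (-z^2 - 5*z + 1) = 8*z^4 + 39*z^3 - 22*z^2 - 44*z + 9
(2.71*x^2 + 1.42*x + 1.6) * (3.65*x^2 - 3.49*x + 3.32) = 9.8915*x^4 - 4.2749*x^3 + 9.8814*x^2 - 0.869600000000001*x + 5.312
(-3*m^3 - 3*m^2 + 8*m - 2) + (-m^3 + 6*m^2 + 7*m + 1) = -4*m^3 + 3*m^2 + 15*m - 1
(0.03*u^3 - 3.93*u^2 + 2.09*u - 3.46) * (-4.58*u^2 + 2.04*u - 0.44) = -0.1374*u^5 + 18.0606*u^4 - 17.6026*u^3 + 21.8396*u^2 - 7.978*u + 1.5224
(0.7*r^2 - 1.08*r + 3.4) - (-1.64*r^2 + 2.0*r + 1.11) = 2.34*r^2 - 3.08*r + 2.29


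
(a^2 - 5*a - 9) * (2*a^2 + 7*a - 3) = 2*a^4 - 3*a^3 - 56*a^2 - 48*a + 27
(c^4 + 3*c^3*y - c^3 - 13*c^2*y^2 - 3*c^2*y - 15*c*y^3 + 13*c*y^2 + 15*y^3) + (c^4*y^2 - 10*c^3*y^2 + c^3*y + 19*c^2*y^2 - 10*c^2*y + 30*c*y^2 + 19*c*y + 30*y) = c^4*y^2 + c^4 - 10*c^3*y^2 + 4*c^3*y - c^3 + 6*c^2*y^2 - 13*c^2*y - 15*c*y^3 + 43*c*y^2 + 19*c*y + 15*y^3 + 30*y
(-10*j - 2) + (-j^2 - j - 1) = -j^2 - 11*j - 3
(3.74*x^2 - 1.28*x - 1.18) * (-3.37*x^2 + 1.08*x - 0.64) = -12.6038*x^4 + 8.3528*x^3 + 0.2006*x^2 - 0.4552*x + 0.7552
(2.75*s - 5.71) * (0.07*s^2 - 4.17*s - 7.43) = 0.1925*s^3 - 11.8672*s^2 + 3.3782*s + 42.4253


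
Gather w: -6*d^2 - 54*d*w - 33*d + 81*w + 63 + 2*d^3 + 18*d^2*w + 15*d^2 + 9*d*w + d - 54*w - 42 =2*d^3 + 9*d^2 - 32*d + w*(18*d^2 - 45*d + 27) + 21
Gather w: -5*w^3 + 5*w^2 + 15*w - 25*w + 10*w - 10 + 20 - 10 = -5*w^3 + 5*w^2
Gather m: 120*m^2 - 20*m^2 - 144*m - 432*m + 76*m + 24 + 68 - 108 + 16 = 100*m^2 - 500*m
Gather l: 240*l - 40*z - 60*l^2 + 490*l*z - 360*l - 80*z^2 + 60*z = -60*l^2 + l*(490*z - 120) - 80*z^2 + 20*z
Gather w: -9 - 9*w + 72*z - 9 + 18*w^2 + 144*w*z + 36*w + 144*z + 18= 18*w^2 + w*(144*z + 27) + 216*z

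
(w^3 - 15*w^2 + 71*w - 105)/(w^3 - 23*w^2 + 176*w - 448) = (w^2 - 8*w + 15)/(w^2 - 16*w + 64)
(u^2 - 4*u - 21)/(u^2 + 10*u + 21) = (u - 7)/(u + 7)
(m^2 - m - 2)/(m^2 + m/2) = 2*(m^2 - m - 2)/(m*(2*m + 1))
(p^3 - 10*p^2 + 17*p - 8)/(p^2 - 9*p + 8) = p - 1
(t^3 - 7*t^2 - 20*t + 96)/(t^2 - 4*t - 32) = t - 3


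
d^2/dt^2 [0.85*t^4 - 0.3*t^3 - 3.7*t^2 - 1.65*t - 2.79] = 10.2*t^2 - 1.8*t - 7.4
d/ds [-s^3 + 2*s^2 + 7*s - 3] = -3*s^2 + 4*s + 7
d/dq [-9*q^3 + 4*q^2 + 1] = q*(8 - 27*q)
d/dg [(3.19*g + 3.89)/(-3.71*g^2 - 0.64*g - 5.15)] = (11.8349*g^2 + 28.8638*g - 13.9389)/(13.7641*g^4 + 4.7488*g^3 + 38.6226*g^2 + 6.592*g + 26.5225)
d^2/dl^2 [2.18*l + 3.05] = 0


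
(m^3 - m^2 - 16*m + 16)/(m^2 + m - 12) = (m^2 - 5*m + 4)/(m - 3)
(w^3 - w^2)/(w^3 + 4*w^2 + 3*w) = w*(w - 1)/(w^2 + 4*w + 3)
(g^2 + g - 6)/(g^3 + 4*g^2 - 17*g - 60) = (g - 2)/(g^2 + g - 20)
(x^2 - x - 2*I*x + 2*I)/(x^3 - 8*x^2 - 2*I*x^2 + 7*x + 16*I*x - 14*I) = 1/(x - 7)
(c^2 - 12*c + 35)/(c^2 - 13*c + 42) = (c - 5)/(c - 6)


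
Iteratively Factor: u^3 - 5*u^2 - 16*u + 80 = (u + 4)*(u^2 - 9*u + 20) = (u - 5)*(u + 4)*(u - 4)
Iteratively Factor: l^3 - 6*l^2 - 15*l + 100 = (l + 4)*(l^2 - 10*l + 25) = (l - 5)*(l + 4)*(l - 5)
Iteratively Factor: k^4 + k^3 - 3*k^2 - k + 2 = (k - 1)*(k^3 + 2*k^2 - k - 2) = (k - 1)^2*(k^2 + 3*k + 2) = (k - 1)^2*(k + 1)*(k + 2)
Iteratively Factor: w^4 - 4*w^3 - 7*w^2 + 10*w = (w - 5)*(w^3 + w^2 - 2*w) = w*(w - 5)*(w^2 + w - 2) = w*(w - 5)*(w - 1)*(w + 2)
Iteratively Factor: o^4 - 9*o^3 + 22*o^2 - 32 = (o - 4)*(o^3 - 5*o^2 + 2*o + 8) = (o - 4)*(o - 2)*(o^2 - 3*o - 4) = (o - 4)*(o - 2)*(o + 1)*(o - 4)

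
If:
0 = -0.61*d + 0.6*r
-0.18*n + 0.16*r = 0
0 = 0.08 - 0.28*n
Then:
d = 0.32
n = 0.29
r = 0.32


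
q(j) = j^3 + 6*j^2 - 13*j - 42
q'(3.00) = 50.00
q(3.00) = 0.00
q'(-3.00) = -22.00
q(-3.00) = 24.00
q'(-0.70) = -19.93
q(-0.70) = -30.30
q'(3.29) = 58.95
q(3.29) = 15.79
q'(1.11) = 4.02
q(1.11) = -47.67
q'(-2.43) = -24.45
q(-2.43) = 10.67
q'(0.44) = -7.14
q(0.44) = -46.47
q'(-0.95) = -21.69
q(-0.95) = -25.09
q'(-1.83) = -24.91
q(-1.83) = -4.25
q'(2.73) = 42.12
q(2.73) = -12.43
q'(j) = 3*j^2 + 12*j - 13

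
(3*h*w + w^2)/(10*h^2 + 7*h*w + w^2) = w*(3*h + w)/(10*h^2 + 7*h*w + w^2)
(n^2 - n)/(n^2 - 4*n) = (n - 1)/(n - 4)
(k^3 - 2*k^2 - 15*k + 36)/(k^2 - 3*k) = k + 1 - 12/k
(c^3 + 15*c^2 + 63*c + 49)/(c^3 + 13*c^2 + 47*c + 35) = (c + 7)/(c + 5)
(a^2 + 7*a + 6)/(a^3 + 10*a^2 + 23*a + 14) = (a + 6)/(a^2 + 9*a + 14)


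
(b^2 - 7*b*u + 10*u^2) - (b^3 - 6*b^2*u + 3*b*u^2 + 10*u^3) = -b^3 + 6*b^2*u + b^2 - 3*b*u^2 - 7*b*u - 10*u^3 + 10*u^2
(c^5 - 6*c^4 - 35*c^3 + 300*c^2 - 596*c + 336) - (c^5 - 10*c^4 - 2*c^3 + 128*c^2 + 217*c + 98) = 4*c^4 - 33*c^3 + 172*c^2 - 813*c + 238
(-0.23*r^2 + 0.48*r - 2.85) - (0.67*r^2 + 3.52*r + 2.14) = -0.9*r^2 - 3.04*r - 4.99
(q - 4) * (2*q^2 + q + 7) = 2*q^3 - 7*q^2 + 3*q - 28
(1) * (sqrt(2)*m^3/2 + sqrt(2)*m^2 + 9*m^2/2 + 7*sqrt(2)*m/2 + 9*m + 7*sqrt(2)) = sqrt(2)*m^3/2 + sqrt(2)*m^2 + 9*m^2/2 + 7*sqrt(2)*m/2 + 9*m + 7*sqrt(2)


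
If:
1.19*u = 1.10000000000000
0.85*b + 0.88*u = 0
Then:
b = -0.96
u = 0.92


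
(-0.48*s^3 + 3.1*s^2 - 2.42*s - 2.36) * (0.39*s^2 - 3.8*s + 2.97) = -0.1872*s^5 + 3.033*s^4 - 14.1494*s^3 + 17.4826*s^2 + 1.7806*s - 7.0092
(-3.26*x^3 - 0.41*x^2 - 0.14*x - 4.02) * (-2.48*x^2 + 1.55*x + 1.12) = 8.0848*x^5 - 4.0362*x^4 - 3.9395*x^3 + 9.2934*x^2 - 6.3878*x - 4.5024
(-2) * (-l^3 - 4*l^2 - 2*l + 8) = 2*l^3 + 8*l^2 + 4*l - 16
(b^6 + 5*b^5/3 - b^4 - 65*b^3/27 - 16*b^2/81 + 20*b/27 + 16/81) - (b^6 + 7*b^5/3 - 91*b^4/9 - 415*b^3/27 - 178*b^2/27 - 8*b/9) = -2*b^5/3 + 82*b^4/9 + 350*b^3/27 + 518*b^2/81 + 44*b/27 + 16/81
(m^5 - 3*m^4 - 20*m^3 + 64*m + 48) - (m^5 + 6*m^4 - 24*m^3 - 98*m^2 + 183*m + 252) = -9*m^4 + 4*m^3 + 98*m^2 - 119*m - 204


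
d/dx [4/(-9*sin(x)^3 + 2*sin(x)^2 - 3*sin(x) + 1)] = 4*(27*sin(x)^2 - 4*sin(x) + 3)*cos(x)/(9*sin(x)^3 - 2*sin(x)^2 + 3*sin(x) - 1)^2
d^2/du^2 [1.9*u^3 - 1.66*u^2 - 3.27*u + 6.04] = 11.4*u - 3.32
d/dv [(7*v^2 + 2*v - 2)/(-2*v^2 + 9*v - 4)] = (67*v^2 - 64*v + 10)/(4*v^4 - 36*v^3 + 97*v^2 - 72*v + 16)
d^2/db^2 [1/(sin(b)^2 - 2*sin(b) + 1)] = -(4*sin(b) + 6)/(sin(b) - 1)^3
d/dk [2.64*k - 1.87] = 2.64000000000000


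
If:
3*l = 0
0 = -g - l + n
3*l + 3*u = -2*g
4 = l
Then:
No Solution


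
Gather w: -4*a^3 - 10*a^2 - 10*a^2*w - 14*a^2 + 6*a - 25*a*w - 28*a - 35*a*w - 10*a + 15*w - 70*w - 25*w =-4*a^3 - 24*a^2 - 32*a + w*(-10*a^2 - 60*a - 80)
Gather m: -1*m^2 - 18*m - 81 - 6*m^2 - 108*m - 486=-7*m^2 - 126*m - 567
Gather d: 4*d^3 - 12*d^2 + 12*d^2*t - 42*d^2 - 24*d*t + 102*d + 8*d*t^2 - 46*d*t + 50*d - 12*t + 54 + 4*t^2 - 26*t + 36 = 4*d^3 + d^2*(12*t - 54) + d*(8*t^2 - 70*t + 152) + 4*t^2 - 38*t + 90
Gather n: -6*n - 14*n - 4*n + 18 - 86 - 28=-24*n - 96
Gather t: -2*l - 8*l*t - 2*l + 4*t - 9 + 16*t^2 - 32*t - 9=-4*l + 16*t^2 + t*(-8*l - 28) - 18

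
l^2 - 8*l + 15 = (l - 5)*(l - 3)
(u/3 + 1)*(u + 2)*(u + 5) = u^3/3 + 10*u^2/3 + 31*u/3 + 10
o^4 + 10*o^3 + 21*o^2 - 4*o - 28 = (o - 1)*(o + 2)^2*(o + 7)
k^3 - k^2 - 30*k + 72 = (k - 4)*(k - 3)*(k + 6)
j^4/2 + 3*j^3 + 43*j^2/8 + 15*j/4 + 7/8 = (j/2 + 1/2)*(j + 1/2)*(j + 1)*(j + 7/2)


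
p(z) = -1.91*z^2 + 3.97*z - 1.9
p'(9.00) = -30.41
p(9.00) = -120.88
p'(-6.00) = 26.89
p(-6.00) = -94.48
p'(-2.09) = 11.95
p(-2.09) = -18.54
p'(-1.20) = 8.55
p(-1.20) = -9.41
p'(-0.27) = 5.00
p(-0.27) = -3.11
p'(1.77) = -2.79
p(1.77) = -0.86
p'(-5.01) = 23.11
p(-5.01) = -69.73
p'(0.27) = 2.94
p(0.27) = -0.97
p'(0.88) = 0.61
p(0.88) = 0.11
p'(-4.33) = 20.51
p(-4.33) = -54.90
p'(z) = 3.97 - 3.82*z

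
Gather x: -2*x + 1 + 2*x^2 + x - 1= 2*x^2 - x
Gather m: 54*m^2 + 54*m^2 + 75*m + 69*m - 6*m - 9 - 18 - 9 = 108*m^2 + 138*m - 36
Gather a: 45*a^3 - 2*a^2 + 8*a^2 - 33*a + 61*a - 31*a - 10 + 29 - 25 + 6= 45*a^3 + 6*a^2 - 3*a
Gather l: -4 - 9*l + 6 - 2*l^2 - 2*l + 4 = -2*l^2 - 11*l + 6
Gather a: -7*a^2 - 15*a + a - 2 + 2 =-7*a^2 - 14*a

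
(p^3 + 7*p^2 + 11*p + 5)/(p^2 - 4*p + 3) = (p^3 + 7*p^2 + 11*p + 5)/(p^2 - 4*p + 3)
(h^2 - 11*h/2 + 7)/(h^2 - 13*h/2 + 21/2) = (h - 2)/(h - 3)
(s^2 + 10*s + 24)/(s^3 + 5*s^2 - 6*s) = (s + 4)/(s*(s - 1))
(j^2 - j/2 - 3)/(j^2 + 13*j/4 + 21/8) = 4*(j - 2)/(4*j + 7)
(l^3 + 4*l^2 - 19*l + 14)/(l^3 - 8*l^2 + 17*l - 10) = (l + 7)/(l - 5)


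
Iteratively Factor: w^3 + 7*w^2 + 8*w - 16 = (w + 4)*(w^2 + 3*w - 4) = (w + 4)^2*(w - 1)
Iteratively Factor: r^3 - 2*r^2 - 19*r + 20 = (r + 4)*(r^2 - 6*r + 5) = (r - 1)*(r + 4)*(r - 5)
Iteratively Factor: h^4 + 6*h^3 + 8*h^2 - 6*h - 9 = (h + 1)*(h^3 + 5*h^2 + 3*h - 9) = (h + 1)*(h + 3)*(h^2 + 2*h - 3) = (h + 1)*(h + 3)^2*(h - 1)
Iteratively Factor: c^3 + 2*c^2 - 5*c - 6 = (c + 3)*(c^2 - c - 2) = (c - 2)*(c + 3)*(c + 1)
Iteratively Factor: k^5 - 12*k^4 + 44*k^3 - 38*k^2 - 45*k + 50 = (k - 2)*(k^4 - 10*k^3 + 24*k^2 + 10*k - 25) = (k - 5)*(k - 2)*(k^3 - 5*k^2 - k + 5) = (k - 5)*(k - 2)*(k - 1)*(k^2 - 4*k - 5) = (k - 5)*(k - 2)*(k - 1)*(k + 1)*(k - 5)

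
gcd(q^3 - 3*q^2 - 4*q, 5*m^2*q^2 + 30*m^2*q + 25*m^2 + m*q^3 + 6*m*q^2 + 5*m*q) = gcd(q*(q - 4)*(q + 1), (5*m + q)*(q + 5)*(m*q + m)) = q + 1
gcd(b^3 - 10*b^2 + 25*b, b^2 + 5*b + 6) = 1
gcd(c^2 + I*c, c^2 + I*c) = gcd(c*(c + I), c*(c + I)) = c^2 + I*c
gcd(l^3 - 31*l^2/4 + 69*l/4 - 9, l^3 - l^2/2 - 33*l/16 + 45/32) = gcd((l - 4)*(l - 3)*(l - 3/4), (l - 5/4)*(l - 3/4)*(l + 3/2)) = l - 3/4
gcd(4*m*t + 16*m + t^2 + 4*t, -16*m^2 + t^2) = 4*m + t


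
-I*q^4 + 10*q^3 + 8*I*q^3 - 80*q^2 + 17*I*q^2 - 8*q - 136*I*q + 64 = (q - 8)*(q + I)*(q + 8*I)*(-I*q + 1)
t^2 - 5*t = t*(t - 5)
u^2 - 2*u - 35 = (u - 7)*(u + 5)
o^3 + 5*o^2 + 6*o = o*(o + 2)*(o + 3)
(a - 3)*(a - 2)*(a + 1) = a^3 - 4*a^2 + a + 6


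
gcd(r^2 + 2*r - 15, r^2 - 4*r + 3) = r - 3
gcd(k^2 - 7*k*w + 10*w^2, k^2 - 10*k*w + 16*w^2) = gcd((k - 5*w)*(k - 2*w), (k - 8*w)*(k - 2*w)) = -k + 2*w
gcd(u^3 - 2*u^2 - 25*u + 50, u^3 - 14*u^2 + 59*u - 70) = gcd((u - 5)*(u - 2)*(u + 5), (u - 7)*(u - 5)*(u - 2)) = u^2 - 7*u + 10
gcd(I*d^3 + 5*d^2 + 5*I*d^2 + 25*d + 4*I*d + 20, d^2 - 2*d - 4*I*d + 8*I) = 1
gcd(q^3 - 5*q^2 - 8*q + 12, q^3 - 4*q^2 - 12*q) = q^2 - 4*q - 12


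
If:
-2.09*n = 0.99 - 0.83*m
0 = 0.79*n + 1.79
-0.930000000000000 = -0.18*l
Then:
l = 5.17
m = -4.51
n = -2.27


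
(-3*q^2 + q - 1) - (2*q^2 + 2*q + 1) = -5*q^2 - q - 2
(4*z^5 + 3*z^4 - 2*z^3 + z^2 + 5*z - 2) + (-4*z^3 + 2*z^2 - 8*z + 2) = 4*z^5 + 3*z^4 - 6*z^3 + 3*z^2 - 3*z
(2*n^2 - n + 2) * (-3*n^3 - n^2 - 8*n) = -6*n^5 + n^4 - 21*n^3 + 6*n^2 - 16*n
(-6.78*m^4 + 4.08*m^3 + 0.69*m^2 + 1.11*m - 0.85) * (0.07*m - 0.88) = -0.4746*m^5 + 6.252*m^4 - 3.5421*m^3 - 0.5295*m^2 - 1.0363*m + 0.748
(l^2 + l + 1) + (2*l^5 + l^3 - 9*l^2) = 2*l^5 + l^3 - 8*l^2 + l + 1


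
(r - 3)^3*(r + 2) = r^4 - 7*r^3 + 9*r^2 + 27*r - 54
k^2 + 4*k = k*(k + 4)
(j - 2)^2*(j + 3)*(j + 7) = j^4 + 6*j^3 - 15*j^2 - 44*j + 84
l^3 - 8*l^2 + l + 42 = (l - 7)*(l - 3)*(l + 2)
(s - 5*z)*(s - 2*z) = s^2 - 7*s*z + 10*z^2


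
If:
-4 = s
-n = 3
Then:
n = -3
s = -4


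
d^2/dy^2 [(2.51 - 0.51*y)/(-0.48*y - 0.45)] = -1.376928/(0.48*y + 0.45)^3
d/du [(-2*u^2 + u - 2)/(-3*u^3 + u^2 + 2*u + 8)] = (-6*u^4 + 6*u^3 - 23*u^2 - 28*u + 12)/(9*u^6 - 6*u^5 - 11*u^4 - 44*u^3 + 20*u^2 + 32*u + 64)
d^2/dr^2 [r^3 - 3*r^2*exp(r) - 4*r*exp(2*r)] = -3*r^2*exp(r) - 16*r*exp(2*r) - 12*r*exp(r) + 6*r - 16*exp(2*r) - 6*exp(r)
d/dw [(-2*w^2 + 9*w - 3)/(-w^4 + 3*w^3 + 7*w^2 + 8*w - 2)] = (-4*w^5 + 33*w^4 - 66*w^3 - 52*w^2 + 50*w + 6)/(w^8 - 6*w^7 - 5*w^6 + 26*w^5 + 101*w^4 + 100*w^3 + 36*w^2 - 32*w + 4)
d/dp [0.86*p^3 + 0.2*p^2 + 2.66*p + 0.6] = 2.58*p^2 + 0.4*p + 2.66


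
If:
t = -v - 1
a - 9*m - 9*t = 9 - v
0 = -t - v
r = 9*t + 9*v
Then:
No Solution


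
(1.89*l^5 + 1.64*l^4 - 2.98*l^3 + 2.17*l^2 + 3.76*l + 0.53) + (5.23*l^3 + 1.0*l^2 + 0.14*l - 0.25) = 1.89*l^5 + 1.64*l^4 + 2.25*l^3 + 3.17*l^2 + 3.9*l + 0.28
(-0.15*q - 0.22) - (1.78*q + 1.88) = -1.93*q - 2.1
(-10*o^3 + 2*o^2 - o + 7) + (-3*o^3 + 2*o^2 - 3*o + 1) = -13*o^3 + 4*o^2 - 4*o + 8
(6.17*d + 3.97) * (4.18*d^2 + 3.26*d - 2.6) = 25.7906*d^3 + 36.7088*d^2 - 3.0998*d - 10.322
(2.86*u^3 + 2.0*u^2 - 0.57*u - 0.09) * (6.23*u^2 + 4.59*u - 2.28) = 17.8178*u^5 + 25.5874*u^4 - 0.8919*u^3 - 7.737*u^2 + 0.8865*u + 0.2052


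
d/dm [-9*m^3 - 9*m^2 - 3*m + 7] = -27*m^2 - 18*m - 3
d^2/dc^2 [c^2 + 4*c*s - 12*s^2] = 2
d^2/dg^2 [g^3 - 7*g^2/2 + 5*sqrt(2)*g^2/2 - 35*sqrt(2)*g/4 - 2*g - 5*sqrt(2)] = 6*g - 7 + 5*sqrt(2)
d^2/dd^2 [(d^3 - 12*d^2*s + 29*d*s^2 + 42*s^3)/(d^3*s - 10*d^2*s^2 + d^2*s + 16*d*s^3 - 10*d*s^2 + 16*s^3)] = 2*(3*(d - 4*s)*(d^3 - 10*d^2*s + d^2 + 16*d*s^2 - 10*d*s + 16*s^2)^2 - ((3*d - 10*s + 1)*(d^3 - 12*d^2*s + 29*d*s^2 + 42*s^3) + (3*d^2 - 24*d*s + 29*s^2)*(3*d^2 - 20*d*s + 2*d + 16*s^2 - 10*s))*(d^3 - 10*d^2*s + d^2 + 16*d*s^2 - 10*d*s + 16*s^2) + (d^3 - 12*d^2*s + 29*d*s^2 + 42*s^3)*(3*d^2 - 20*d*s + 2*d + 16*s^2 - 10*s)^2)/(s*(d^3 - 10*d^2*s + d^2 + 16*d*s^2 - 10*d*s + 16*s^2)^3)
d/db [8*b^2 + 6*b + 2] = 16*b + 6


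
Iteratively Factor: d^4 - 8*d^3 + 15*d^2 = (d - 3)*(d^3 - 5*d^2) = (d - 5)*(d - 3)*(d^2) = d*(d - 5)*(d - 3)*(d)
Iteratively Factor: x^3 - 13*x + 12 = (x - 1)*(x^2 + x - 12) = (x - 3)*(x - 1)*(x + 4)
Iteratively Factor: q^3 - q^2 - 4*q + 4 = (q - 2)*(q^2 + q - 2) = (q - 2)*(q - 1)*(q + 2)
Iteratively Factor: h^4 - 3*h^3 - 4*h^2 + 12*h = (h - 3)*(h^3 - 4*h) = h*(h - 3)*(h^2 - 4) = h*(h - 3)*(h - 2)*(h + 2)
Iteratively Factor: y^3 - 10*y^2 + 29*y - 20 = (y - 5)*(y^2 - 5*y + 4) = (y - 5)*(y - 4)*(y - 1)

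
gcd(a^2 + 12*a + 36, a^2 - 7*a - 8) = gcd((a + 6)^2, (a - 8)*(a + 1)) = 1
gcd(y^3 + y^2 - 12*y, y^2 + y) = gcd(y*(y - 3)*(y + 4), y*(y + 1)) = y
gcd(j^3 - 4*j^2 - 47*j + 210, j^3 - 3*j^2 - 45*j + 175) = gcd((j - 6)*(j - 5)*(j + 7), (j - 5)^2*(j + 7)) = j^2 + 2*j - 35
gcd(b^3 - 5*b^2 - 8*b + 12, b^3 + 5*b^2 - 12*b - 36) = b + 2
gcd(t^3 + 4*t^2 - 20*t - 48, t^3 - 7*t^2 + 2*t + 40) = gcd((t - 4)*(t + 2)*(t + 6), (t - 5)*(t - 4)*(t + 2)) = t^2 - 2*t - 8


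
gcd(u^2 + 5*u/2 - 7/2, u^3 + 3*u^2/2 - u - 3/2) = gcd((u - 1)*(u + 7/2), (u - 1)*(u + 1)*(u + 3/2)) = u - 1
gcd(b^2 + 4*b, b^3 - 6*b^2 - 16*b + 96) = b + 4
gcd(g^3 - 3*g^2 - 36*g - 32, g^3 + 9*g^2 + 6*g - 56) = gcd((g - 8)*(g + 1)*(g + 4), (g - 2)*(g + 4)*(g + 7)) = g + 4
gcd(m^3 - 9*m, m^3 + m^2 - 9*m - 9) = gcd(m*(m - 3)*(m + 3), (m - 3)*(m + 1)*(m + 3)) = m^2 - 9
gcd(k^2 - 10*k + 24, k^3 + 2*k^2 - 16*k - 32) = k - 4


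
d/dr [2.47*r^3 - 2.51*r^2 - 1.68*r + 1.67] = 7.41*r^2 - 5.02*r - 1.68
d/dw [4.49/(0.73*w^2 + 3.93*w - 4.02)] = (-6.5554*w - 17.6457)/(0.73*w^2 + 3.93*w - 4.02)^2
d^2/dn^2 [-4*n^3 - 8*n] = -24*n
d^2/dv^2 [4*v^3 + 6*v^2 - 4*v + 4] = 24*v + 12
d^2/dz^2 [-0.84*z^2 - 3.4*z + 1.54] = -1.68000000000000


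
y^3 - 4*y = y*(y - 2)*(y + 2)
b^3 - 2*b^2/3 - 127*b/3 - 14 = (b - 7)*(b + 1/3)*(b + 6)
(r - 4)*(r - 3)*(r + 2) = r^3 - 5*r^2 - 2*r + 24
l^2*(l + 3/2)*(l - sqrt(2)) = l^4 - sqrt(2)*l^3 + 3*l^3/2 - 3*sqrt(2)*l^2/2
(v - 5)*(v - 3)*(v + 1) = v^3 - 7*v^2 + 7*v + 15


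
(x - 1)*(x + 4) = x^2 + 3*x - 4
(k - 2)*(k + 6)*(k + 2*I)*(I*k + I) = I*k^4 - 2*k^3 + 5*I*k^3 - 10*k^2 - 8*I*k^2 + 16*k - 12*I*k + 24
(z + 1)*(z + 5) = z^2 + 6*z + 5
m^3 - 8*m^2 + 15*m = m*(m - 5)*(m - 3)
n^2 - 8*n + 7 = (n - 7)*(n - 1)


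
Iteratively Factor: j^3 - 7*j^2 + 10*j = (j)*(j^2 - 7*j + 10) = j*(j - 2)*(j - 5)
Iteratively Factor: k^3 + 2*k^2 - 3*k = (k - 1)*(k^2 + 3*k) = (k - 1)*(k + 3)*(k)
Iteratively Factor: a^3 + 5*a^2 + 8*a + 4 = (a + 2)*(a^2 + 3*a + 2) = (a + 2)^2*(a + 1)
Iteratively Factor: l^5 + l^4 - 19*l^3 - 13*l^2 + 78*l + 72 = (l + 1)*(l^4 - 19*l^2 + 6*l + 72) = (l + 1)*(l + 2)*(l^3 - 2*l^2 - 15*l + 36) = (l - 3)*(l + 1)*(l + 2)*(l^2 + l - 12) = (l - 3)*(l + 1)*(l + 2)*(l + 4)*(l - 3)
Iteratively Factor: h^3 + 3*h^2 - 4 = (h - 1)*(h^2 + 4*h + 4) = (h - 1)*(h + 2)*(h + 2)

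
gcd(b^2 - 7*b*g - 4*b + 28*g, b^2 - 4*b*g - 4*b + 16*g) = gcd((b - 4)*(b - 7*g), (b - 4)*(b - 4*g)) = b - 4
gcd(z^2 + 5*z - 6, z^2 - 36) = z + 6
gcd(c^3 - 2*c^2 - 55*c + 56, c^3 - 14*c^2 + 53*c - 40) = c^2 - 9*c + 8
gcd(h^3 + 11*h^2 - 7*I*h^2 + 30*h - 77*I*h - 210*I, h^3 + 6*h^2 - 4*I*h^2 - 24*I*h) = h + 6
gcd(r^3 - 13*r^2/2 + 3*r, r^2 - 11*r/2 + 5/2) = r - 1/2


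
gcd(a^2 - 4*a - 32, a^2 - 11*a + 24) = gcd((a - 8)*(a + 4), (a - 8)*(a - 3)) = a - 8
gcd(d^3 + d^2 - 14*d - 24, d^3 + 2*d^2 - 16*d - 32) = d^2 - 2*d - 8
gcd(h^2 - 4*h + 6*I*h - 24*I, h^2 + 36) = h + 6*I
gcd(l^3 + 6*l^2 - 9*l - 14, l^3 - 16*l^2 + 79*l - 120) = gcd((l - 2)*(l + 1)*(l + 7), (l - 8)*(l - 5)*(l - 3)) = 1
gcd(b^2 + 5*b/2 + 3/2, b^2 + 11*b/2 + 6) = b + 3/2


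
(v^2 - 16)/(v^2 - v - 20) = (v - 4)/(v - 5)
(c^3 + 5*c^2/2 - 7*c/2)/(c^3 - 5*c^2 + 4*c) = (c + 7/2)/(c - 4)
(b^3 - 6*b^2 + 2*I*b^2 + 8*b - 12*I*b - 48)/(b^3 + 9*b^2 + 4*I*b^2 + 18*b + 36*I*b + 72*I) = (b^2 - 2*b*(3 + I) + 12*I)/(b^2 + 9*b + 18)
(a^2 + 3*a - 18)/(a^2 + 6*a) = (a - 3)/a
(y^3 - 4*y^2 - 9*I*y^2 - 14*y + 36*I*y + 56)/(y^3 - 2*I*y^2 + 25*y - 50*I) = (y^2 - y*(4 + 7*I) + 28*I)/(y^2 + 25)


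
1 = 1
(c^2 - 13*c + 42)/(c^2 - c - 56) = (-c^2 + 13*c - 42)/(-c^2 + c + 56)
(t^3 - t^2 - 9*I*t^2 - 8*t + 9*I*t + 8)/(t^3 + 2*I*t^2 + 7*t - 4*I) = (t^2 - t*(1 + 8*I) + 8*I)/(t^2 + 3*I*t + 4)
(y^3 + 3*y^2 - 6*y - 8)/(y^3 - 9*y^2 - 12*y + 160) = (y^2 - y - 2)/(y^2 - 13*y + 40)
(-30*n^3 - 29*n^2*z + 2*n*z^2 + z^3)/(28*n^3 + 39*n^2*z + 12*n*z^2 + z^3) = (-30*n^2 + n*z + z^2)/(28*n^2 + 11*n*z + z^2)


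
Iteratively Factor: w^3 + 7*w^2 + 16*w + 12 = (w + 2)*(w^2 + 5*w + 6) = (w + 2)^2*(w + 3)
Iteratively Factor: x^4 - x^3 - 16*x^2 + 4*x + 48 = (x - 4)*(x^3 + 3*x^2 - 4*x - 12) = (x - 4)*(x + 2)*(x^2 + x - 6) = (x - 4)*(x + 2)*(x + 3)*(x - 2)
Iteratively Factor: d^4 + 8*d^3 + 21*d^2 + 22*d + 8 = (d + 4)*(d^3 + 4*d^2 + 5*d + 2) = (d + 1)*(d + 4)*(d^2 + 3*d + 2) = (d + 1)*(d + 2)*(d + 4)*(d + 1)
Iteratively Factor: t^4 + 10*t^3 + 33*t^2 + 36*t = (t)*(t^3 + 10*t^2 + 33*t + 36) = t*(t + 4)*(t^2 + 6*t + 9) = t*(t + 3)*(t + 4)*(t + 3)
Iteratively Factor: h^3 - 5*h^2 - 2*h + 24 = (h - 3)*(h^2 - 2*h - 8) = (h - 3)*(h + 2)*(h - 4)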